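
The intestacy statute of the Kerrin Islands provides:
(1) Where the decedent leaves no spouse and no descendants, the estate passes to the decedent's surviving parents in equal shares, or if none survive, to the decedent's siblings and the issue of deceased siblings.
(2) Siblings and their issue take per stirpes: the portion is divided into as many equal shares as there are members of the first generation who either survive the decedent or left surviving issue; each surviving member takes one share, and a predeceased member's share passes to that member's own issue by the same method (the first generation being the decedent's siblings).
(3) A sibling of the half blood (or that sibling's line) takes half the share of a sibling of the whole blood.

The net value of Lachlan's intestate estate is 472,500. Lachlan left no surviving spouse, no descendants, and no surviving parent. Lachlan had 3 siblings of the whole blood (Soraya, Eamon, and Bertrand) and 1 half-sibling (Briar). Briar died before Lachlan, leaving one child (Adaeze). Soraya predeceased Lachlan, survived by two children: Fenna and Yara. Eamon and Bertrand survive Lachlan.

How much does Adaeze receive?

Adaeze receives 67,500.

The entire 472,500 passes to the siblings and their issue.
Counting each half-blood sibling's line as half a unit, there are 7/2 units in 472,500, so one unit is 135,000. Whole-blood lines (Soraya, Eamon, and Bertrand) take 135,000 each; half-blood lines (Briar) take 67,500 each.
Briar's share (67,500) passes entirely to Adaeze.
Soraya's share (135,000) is divided into 2 shares of 67,500: Fenna and Yara each take 67,500.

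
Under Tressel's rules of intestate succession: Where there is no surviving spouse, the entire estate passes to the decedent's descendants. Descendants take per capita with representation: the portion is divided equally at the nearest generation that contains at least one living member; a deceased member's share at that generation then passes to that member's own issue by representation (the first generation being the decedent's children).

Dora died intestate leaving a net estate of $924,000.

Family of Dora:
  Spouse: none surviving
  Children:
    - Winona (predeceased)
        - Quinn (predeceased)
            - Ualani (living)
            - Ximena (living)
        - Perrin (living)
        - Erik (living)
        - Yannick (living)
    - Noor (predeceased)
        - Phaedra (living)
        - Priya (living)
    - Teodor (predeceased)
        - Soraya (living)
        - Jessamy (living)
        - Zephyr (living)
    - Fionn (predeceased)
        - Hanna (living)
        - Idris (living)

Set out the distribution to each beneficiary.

The entire $924,000 passes to the descendants.
No child survives, so the initial division is made at the grandchildren's generation.
That amount ($924,000) is divided into 11 shares of $84,000: Perrin, Erik, Yannick, Phaedra, Priya, Soraya, Jessamy, Zephyr, Hanna, and Idris each take $84,000; Quinn's $84,000 share passes to Quinn's issue.
Quinn's share ($84,000) is divided into 2 shares of $42,000: Ualani and Ximena each take $42,000.

Ualani: $42,000; Ximena: $42,000; Perrin: $84,000; Erik: $84,000; Yannick: $84,000; Phaedra: $84,000; Priya: $84,000; Soraya: $84,000; Jessamy: $84,000; Zephyr: $84,000; Hanna: $84,000; Idris: $84,000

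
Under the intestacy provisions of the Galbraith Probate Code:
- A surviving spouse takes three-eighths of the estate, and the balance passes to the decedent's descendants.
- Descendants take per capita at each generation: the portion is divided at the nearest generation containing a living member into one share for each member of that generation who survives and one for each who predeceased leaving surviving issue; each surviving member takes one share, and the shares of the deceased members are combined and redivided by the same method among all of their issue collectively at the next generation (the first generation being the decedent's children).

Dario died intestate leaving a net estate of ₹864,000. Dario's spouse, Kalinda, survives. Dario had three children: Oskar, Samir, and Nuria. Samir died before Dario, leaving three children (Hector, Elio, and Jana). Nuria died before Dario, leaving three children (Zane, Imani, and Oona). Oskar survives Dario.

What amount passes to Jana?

Kalinda takes three-eighths of ₹864,000 = ₹324,000. The remaining ₹540,000 passes to the descendants.
The descendants' portion (₹540,000) is divided at the children's generation into 3 shares of ₹180,000. Oskar takes ₹180,000. The 2 shares of the deceased (Samir and Nuria) are combined into a pool of ₹360,000.
That pool (₹360,000) is divided at the grandchildren's generation equally among Hector, Elio, Jana, Zane, Imani, and Oona: ₹60,000 each.

Jana receives ₹60,000.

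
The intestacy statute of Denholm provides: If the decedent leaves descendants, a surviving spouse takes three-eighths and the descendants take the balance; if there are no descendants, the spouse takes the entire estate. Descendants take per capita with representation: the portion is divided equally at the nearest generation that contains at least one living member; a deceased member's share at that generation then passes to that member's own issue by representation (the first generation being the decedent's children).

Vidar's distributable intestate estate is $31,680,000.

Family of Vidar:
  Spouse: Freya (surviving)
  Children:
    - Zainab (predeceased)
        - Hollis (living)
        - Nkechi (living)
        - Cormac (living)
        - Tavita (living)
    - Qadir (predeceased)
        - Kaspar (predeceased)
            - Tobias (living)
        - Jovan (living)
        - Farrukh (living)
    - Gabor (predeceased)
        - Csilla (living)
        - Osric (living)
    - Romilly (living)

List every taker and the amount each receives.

Freya takes three-eighths of $31,680,000 = $11,880,000. The remaining $19,800,000 passes to the descendants.
The descendants' portion ($19,800,000) is divided into 4 shares of $4,950,000: Romilly takes $4,950,000; Zainab's $4,950,000 share passes to Zainab's issue; Qadir's $4,950,000 share passes to Qadir's issue; Gabor's $4,950,000 share passes to Gabor's issue.
Zainab's share ($4,950,000) is divided into 4 shares of $1,237,500: Hollis, Nkechi, Cormac, and Tavita each take $1,237,500.
Qadir's share ($4,950,000) is divided into 3 shares of $1,650,000: Jovan and Farrukh each take $1,650,000; Kaspar's $1,650,000 share passes to Kaspar's issue.
Kaspar's share ($1,650,000) passes entirely to Tobias.
Gabor's share ($4,950,000) is divided into 2 shares of $2,475,000: Csilla and Osric each take $2,475,000.

Freya: $11,880,000; Hollis: $1,237,500; Nkechi: $1,237,500; Cormac: $1,237,500; Tavita: $1,237,500; Tobias: $1,650,000; Jovan: $1,650,000; Farrukh: $1,650,000; Csilla: $2,475,000; Osric: $2,475,000; Romilly: $4,950,000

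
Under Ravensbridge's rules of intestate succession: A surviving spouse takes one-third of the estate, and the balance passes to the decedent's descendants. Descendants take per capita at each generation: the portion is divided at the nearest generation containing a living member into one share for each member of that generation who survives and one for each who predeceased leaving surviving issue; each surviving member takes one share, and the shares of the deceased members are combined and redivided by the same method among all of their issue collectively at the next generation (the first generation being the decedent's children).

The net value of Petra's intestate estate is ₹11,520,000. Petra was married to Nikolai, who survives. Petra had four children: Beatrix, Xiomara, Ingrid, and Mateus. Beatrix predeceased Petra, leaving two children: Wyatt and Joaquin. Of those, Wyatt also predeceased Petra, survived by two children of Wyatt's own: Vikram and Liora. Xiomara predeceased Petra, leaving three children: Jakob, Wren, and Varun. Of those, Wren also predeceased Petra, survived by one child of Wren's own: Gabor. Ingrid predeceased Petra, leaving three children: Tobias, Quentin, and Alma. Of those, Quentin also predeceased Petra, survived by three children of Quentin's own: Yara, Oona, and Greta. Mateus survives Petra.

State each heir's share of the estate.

Nikolai takes one-third of ₹11,520,000 = ₹3,840,000. The remaining ₹7,680,000 passes to the descendants.
The descendants' portion (₹7,680,000) is divided at the children's generation into 4 shares of ₹1,920,000. Mateus takes ₹1,920,000. The 3 shares of the deceased (Beatrix, Xiomara, and Ingrid) are combined into a pool of ₹5,760,000.
That pool (₹5,760,000) is divided at the grandchildren's generation into 8 shares of ₹720,000. Joaquin, Jakob, Varun, Tobias, and Alma each take ₹720,000. The 3 shares of the deceased (Wyatt, Wren, and Quentin) are combined into a pool of ₹2,160,000.
That pool (₹2,160,000) is divided at the great-grandchildren's generation equally among Vikram, Liora, Gabor, Yara, Oona, and Greta: ₹360,000 each.

Nikolai: ₹3,840,000; Vikram: ₹360,000; Liora: ₹360,000; Joaquin: ₹720,000; Jakob: ₹720,000; Gabor: ₹360,000; Varun: ₹720,000; Tobias: ₹720,000; Yara: ₹360,000; Oona: ₹360,000; Greta: ₹360,000; Alma: ₹720,000; Mateus: ₹1,920,000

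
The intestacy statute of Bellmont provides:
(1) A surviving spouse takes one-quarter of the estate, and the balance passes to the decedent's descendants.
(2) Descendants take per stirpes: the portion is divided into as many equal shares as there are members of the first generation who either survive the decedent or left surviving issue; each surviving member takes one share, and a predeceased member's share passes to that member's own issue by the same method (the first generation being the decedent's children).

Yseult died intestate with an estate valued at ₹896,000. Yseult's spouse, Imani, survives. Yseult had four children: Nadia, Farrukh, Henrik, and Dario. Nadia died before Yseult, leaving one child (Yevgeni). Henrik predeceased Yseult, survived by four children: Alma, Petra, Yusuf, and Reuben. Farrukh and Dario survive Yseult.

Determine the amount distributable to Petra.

Petra receives ₹42,000.

Imani takes one-quarter of ₹896,000 = ₹224,000. The remaining ₹672,000 passes to the descendants.
The descendants' portion (₹672,000) is divided into 4 shares of ₹168,000: Farrukh and Dario each take ₹168,000; Nadia's ₹168,000 share passes to Nadia's issue; Henrik's ₹168,000 share passes to Henrik's issue.
Nadia's share (₹168,000) passes entirely to Yevgeni.
Henrik's share (₹168,000) is divided into 4 shares of ₹42,000: Alma, Petra, Yusuf, and Reuben each take ₹42,000.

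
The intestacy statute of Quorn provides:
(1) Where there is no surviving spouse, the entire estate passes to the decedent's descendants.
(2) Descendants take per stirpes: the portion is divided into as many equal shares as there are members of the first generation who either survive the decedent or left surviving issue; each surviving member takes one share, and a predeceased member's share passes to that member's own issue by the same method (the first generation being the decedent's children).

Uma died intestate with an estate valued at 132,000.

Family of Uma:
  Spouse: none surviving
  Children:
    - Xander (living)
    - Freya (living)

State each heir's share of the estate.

The entire 132,000 passes to the descendants.
That amount (132,000) is divided into 2 shares of 66,000: Xander and Freya each take 66,000.

Xander: 66,000; Freya: 66,000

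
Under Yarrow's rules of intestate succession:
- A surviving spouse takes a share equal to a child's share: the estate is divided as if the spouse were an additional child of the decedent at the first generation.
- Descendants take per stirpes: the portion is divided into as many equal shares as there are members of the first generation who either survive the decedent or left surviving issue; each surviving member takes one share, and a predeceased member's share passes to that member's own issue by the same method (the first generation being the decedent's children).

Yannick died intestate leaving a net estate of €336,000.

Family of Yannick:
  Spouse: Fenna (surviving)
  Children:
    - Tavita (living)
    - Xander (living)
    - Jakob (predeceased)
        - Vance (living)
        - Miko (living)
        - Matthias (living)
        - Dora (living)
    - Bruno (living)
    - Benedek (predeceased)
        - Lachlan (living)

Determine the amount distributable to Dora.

The spouse counts as an additional share at the children's level, so there are 6 primary shares of €56,000. Fenna takes one such share (€56,000).
The children's combined portion (€280,000) is divided into 5 shares of €56,000: Tavita, Xander, and Bruno each take €56,000; Jakob's €56,000 share passes to Jakob's issue; Benedek's €56,000 share passes to Benedek's issue.
Jakob's share (€56,000) is divided into 4 shares of €14,000: Vance, Miko, Matthias, and Dora each take €14,000.
Benedek's share (€56,000) passes entirely to Lachlan.

Dora receives €14,000.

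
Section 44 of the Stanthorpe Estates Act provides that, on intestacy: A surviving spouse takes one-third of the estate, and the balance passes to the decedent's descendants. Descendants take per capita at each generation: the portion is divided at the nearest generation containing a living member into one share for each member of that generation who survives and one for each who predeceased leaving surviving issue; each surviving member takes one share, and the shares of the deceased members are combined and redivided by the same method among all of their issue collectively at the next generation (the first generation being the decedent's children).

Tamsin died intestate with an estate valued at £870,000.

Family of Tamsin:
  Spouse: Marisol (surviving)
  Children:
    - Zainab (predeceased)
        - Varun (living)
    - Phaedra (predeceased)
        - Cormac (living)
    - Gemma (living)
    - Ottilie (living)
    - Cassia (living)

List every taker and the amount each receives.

Marisol takes one-third of £870,000 = £290,000. The remaining £580,000 passes to the descendants.
The descendants' portion (£580,000) is divided at the children's generation into 5 shares of £116,000. Gemma, Ottilie, and Cassia each take £116,000. The 2 shares of the deceased (Zainab and Phaedra) are combined into a pool of £232,000.
That pool (£232,000) is divided at the grandchildren's generation equally among Varun and Cormac: £116,000 each.

Marisol: £290,000; Varun: £116,000; Cormac: £116,000; Gemma: £116,000; Ottilie: £116,000; Cassia: £116,000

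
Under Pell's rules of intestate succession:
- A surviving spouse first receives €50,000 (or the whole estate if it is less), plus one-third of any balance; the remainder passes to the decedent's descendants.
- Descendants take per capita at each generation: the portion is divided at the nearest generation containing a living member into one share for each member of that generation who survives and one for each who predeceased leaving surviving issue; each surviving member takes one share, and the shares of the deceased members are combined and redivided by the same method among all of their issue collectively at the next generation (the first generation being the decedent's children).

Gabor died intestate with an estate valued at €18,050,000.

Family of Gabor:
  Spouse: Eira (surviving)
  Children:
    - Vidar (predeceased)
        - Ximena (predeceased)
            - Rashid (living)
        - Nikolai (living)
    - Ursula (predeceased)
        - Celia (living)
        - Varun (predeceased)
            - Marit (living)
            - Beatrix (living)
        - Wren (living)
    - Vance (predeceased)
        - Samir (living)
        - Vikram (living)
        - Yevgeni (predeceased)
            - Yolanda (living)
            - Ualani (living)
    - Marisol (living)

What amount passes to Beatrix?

Beatrix receives €675,000.

Eira first takes €50,000, leaving a balance of €18,000,000. Eira then takes one-third of the balance (€6,000,000), for a total of €6,050,000. The remaining €12,000,000 passes to the descendants.
The descendants' portion (€12,000,000) is divided at the children's generation into 4 shares of €3,000,000. Marisol takes €3,000,000. The 3 shares of the deceased (Vidar, Ursula, and Vance) are combined into a pool of €9,000,000.
That pool (€9,000,000) is divided at the grandchildren's generation into 8 shares of €1,125,000. Nikolai, Celia, Wren, Samir, and Vikram each take €1,125,000. The 3 shares of the deceased (Ximena, Varun, and Yevgeni) are combined into a pool of €3,375,000.
That pool (€3,375,000) is divided at the great-grandchildren's generation equally among Rashid, Marit, Beatrix, Yolanda, and Ualani: €675,000 each.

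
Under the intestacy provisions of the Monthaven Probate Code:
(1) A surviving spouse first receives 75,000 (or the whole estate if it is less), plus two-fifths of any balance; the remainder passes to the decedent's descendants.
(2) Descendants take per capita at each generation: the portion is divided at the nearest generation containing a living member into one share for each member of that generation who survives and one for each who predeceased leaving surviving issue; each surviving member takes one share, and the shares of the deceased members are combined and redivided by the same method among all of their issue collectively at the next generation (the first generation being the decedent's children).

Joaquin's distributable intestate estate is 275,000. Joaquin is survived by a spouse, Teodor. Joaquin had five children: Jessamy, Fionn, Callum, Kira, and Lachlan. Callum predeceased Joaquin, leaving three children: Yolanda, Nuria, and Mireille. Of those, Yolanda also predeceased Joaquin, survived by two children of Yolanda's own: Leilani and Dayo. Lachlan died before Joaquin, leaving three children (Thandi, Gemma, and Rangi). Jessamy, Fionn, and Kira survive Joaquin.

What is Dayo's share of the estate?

Teodor first takes 75,000, leaving a balance of 200,000. Teodor then takes two-fifths of the balance (80,000), for a total of 155,000. The remaining 120,000 passes to the descendants.
The descendants' portion (120,000) is divided at the children's generation into 5 shares of 24,000. Jessamy, Fionn, and Kira each take 24,000. The 2 shares of the deceased (Callum and Lachlan) are combined into a pool of 48,000.
That pool (48,000) is divided at the grandchildren's generation into 6 shares of 8,000. Nuria, Mireille, Thandi, Gemma, and Rangi each take 8,000. The remaining share for the deceased Yolanda (8,000) is carried to the next generation.
That pool (8,000) is divided at the great-grandchildren's generation equally among Leilani and Dayo: 4,000 each.

Dayo receives 4,000.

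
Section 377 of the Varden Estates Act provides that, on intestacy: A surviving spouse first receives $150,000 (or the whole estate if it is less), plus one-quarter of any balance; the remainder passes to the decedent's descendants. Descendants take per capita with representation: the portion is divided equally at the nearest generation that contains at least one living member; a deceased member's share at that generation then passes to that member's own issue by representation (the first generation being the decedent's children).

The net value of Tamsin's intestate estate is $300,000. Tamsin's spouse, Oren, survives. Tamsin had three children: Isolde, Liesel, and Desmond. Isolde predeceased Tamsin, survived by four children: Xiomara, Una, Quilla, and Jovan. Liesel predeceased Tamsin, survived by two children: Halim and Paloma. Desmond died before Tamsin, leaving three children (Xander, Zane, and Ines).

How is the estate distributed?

Oren first takes $150,000, leaving a balance of $150,000. Oren then takes one-quarter of the balance ($37,500), for a total of $187,500. The remaining $112,500 passes to the descendants.
No child survives, so the initial division is made at the grandchildren's generation.
The descendants' portion ($112,500) is divided into 9 shares of $12,500: Xiomara, Una, Quilla, Jovan, Halim, Paloma, Xander, Zane, and Ines each take $12,500.

Oren: $187,500; Xiomara: $12,500; Una: $12,500; Quilla: $12,500; Jovan: $12,500; Halim: $12,500; Paloma: $12,500; Xander: $12,500; Zane: $12,500; Ines: $12,500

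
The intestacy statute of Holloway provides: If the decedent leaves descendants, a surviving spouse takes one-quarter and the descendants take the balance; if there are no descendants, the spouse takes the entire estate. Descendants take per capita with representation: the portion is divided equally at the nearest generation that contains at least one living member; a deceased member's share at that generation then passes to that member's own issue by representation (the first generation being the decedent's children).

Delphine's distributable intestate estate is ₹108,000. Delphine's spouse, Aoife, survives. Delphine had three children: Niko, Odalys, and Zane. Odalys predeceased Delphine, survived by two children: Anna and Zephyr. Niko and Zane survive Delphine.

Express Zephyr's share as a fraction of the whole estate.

Zephyr receives 1/8 of the estate.

Aoife takes one-quarter of ₹108,000 = ₹27,000. The remaining ₹81,000 passes to the descendants.
The descendants' portion (₹81,000) is divided into 3 shares of ₹27,000: Niko and Zane each take ₹27,000; Odalys's ₹27,000 share passes to Odalys's issue.
Odalys's share (₹27,000) is divided into 2 shares of ₹13,500: Anna and Zephyr each take ₹13,500.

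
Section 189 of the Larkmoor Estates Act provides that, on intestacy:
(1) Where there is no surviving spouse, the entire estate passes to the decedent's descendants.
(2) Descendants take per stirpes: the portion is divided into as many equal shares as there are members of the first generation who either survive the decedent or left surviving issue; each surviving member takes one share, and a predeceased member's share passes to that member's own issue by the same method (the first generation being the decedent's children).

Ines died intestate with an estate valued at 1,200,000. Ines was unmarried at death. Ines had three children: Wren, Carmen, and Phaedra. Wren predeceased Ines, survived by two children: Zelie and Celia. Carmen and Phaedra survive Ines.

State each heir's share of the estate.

The entire 1,200,000 passes to the descendants.
That amount (1,200,000) is divided into 3 shares of 400,000: Carmen and Phaedra each take 400,000; Wren's 400,000 share passes to Wren's issue.
Wren's share (400,000) is divided into 2 shares of 200,000: Zelie and Celia each take 200,000.

Zelie: 200,000; Celia: 200,000; Carmen: 400,000; Phaedra: 400,000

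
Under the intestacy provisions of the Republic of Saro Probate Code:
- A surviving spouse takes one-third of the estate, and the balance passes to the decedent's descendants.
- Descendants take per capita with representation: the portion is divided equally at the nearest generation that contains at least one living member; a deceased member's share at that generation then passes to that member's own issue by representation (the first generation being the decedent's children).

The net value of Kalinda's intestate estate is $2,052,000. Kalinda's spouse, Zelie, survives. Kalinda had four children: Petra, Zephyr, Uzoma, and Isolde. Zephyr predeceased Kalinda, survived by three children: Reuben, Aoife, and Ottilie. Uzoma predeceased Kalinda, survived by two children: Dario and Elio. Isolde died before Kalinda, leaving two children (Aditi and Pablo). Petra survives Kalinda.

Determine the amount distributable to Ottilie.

Ottilie receives $114,000.

Zelie takes one-third of $2,052,000 = $684,000. The remaining $1,368,000 passes to the descendants.
The descendants' portion ($1,368,000) is divided into 4 shares of $342,000: Petra takes $342,000; Zephyr's $342,000 share passes to Zephyr's issue; Uzoma's $342,000 share passes to Uzoma's issue; Isolde's $342,000 share passes to Isolde's issue.
Zephyr's share ($342,000) is divided into 3 shares of $114,000: Reuben, Aoife, and Ottilie each take $114,000.
Uzoma's share ($342,000) is divided into 2 shares of $171,000: Dario and Elio each take $171,000.
Isolde's share ($342,000) is divided into 2 shares of $171,000: Aditi and Pablo each take $171,000.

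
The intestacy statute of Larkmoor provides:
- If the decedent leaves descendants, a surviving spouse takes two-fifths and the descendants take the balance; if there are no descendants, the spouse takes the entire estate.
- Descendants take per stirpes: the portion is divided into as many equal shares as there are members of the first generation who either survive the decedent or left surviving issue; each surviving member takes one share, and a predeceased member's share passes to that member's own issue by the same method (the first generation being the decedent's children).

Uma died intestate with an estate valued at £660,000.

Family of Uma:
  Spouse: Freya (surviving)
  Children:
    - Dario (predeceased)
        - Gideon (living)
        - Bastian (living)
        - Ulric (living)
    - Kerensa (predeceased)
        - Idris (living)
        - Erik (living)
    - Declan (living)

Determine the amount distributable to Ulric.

Ulric receives £44,000.

Freya takes two-fifths of £660,000 = £264,000. The remaining £396,000 passes to the descendants.
The descendants' portion (£396,000) is divided into 3 shares of £132,000: Declan takes £132,000; Dario's £132,000 share passes to Dario's issue; Kerensa's £132,000 share passes to Kerensa's issue.
Dario's share (£132,000) is divided into 3 shares of £44,000: Gideon, Bastian, and Ulric each take £44,000.
Kerensa's share (£132,000) is divided into 2 shares of £66,000: Idris and Erik each take £66,000.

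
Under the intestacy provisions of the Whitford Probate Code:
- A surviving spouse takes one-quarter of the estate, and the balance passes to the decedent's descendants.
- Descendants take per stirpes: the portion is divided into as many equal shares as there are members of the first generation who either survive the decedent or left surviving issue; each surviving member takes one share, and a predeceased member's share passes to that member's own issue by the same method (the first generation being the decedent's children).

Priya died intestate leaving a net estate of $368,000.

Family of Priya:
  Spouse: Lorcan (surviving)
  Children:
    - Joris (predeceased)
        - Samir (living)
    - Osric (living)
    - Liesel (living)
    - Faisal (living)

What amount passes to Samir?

Lorcan takes one-quarter of $368,000 = $92,000. The remaining $276,000 passes to the descendants.
The descendants' portion ($276,000) is divided into 4 shares of $69,000: Osric, Liesel, and Faisal each take $69,000; Joris's $69,000 share passes to Joris's issue.
Joris's share ($69,000) passes entirely to Samir.

Samir receives $69,000.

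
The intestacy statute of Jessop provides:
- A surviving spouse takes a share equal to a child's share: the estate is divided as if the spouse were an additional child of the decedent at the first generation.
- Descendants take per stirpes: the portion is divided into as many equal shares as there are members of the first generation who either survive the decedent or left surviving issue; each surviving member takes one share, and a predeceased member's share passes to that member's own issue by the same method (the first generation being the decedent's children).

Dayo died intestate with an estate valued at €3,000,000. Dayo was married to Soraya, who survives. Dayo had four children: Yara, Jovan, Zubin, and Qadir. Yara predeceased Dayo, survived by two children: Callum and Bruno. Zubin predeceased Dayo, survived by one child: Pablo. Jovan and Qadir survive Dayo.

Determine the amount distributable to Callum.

Callum receives €300,000.

The spouse counts as an additional share at the children's level, so there are 5 primary shares of €600,000. Soraya takes one such share (€600,000).
The children's combined portion (€2,400,000) is divided into 4 shares of €600,000: Jovan and Qadir each take €600,000; Yara's €600,000 share passes to Yara's issue; Zubin's €600,000 share passes to Zubin's issue.
Yara's share (€600,000) is divided into 2 shares of €300,000: Callum and Bruno each take €300,000.
Zubin's share (€600,000) passes entirely to Pablo.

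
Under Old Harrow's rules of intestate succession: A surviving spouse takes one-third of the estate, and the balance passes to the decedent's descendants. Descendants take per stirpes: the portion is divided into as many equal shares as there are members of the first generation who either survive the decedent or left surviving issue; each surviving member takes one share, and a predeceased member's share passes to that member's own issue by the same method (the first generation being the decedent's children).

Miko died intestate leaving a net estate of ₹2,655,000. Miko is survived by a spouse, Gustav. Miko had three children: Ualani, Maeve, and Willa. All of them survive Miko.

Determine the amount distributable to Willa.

Gustav takes one-third of ₹2,655,000 = ₹885,000. The remaining ₹1,770,000 passes to the descendants.
The descendants' portion (₹1,770,000) is divided into 3 shares of ₹590,000: Ualani, Maeve, and Willa each take ₹590,000.

Willa receives ₹590,000.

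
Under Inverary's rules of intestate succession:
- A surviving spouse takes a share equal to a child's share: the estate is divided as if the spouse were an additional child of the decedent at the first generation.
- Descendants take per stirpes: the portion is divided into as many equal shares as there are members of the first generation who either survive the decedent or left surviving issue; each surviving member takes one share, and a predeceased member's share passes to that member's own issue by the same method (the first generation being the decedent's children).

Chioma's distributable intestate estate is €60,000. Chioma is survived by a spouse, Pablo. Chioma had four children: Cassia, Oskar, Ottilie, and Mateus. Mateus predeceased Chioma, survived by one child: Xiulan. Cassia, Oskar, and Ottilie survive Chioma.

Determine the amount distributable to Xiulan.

Xiulan receives €12,000.

The spouse counts as an additional share at the children's level, so there are 5 primary shares of €12,000. Pablo takes one such share (€12,000).
The children's combined portion (€48,000) is divided into 4 shares of €12,000: Cassia, Oskar, and Ottilie each take €12,000; Mateus's €12,000 share passes to Mateus's issue.
Mateus's share (€12,000) passes entirely to Xiulan.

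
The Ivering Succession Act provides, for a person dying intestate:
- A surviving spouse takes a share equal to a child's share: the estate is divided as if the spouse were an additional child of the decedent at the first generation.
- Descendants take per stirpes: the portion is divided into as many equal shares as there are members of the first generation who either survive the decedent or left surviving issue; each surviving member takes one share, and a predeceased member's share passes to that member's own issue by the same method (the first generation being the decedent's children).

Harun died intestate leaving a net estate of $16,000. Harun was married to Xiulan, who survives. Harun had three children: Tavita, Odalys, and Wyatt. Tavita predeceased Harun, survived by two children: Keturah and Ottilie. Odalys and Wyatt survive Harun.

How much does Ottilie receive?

Ottilie receives $2,000.

The spouse counts as an additional share at the children's level, so there are 4 primary shares of $4,000. Xiulan takes one such share ($4,000).
The children's combined portion ($12,000) is divided into 3 shares of $4,000: Odalys and Wyatt each take $4,000; Tavita's $4,000 share passes to Tavita's issue.
Tavita's share ($4,000) is divided into 2 shares of $2,000: Keturah and Ottilie each take $2,000.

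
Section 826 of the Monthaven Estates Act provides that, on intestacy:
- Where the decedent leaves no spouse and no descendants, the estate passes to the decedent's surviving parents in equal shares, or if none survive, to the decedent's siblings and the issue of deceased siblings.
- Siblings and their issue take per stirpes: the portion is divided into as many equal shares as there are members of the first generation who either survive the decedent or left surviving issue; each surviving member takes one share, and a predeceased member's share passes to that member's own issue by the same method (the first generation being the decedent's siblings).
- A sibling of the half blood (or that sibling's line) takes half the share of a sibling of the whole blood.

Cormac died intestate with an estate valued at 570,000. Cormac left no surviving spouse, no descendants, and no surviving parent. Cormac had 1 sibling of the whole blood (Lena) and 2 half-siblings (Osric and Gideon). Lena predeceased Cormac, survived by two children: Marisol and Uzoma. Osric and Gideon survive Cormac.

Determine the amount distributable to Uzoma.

The entire 570,000 passes to the siblings and their issue.
Counting each half-blood sibling's line as half a unit, there are 2 units in 570,000, so one unit is 285,000. Whole-blood lines (Lena) take 285,000 each; half-blood lines (Osric and Gideon) take 142,500 each.
Lena's share (285,000) is divided into 2 shares of 142,500: Marisol and Uzoma each take 142,500.

Uzoma receives 142,500.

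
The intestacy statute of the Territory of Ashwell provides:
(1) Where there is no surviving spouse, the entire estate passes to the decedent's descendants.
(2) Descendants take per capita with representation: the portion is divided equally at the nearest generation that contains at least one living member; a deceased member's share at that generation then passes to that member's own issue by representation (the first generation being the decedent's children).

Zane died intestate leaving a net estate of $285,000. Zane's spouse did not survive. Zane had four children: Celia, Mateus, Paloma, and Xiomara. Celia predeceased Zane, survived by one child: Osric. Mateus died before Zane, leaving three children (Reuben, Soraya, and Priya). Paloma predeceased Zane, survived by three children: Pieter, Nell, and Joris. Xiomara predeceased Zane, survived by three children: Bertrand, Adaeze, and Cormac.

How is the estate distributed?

The entire $285,000 passes to the descendants.
No child survives, so the initial division is made at the grandchildren's generation.
That amount ($285,000) is divided into 10 shares of $28,500: Osric, Reuben, Soraya, Priya, Pieter, Nell, Joris, Bertrand, Adaeze, and Cormac each take $28,500.

Osric: $28,500; Reuben: $28,500; Soraya: $28,500; Priya: $28,500; Pieter: $28,500; Nell: $28,500; Joris: $28,500; Bertrand: $28,500; Adaeze: $28,500; Cormac: $28,500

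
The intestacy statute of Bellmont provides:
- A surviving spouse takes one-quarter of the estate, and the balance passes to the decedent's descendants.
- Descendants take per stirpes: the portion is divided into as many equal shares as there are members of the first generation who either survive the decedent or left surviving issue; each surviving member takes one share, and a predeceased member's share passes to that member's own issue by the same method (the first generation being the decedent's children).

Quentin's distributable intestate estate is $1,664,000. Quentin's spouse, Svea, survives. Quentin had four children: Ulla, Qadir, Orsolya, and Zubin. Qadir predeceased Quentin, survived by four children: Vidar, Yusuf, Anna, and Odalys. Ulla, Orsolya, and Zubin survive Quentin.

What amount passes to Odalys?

Odalys receives $78,000.

Svea takes one-quarter of $1,664,000 = $416,000. The remaining $1,248,000 passes to the descendants.
The descendants' portion ($1,248,000) is divided into 4 shares of $312,000: Ulla, Orsolya, and Zubin each take $312,000; Qadir's $312,000 share passes to Qadir's issue.
Qadir's share ($312,000) is divided into 4 shares of $78,000: Vidar, Yusuf, Anna, and Odalys each take $78,000.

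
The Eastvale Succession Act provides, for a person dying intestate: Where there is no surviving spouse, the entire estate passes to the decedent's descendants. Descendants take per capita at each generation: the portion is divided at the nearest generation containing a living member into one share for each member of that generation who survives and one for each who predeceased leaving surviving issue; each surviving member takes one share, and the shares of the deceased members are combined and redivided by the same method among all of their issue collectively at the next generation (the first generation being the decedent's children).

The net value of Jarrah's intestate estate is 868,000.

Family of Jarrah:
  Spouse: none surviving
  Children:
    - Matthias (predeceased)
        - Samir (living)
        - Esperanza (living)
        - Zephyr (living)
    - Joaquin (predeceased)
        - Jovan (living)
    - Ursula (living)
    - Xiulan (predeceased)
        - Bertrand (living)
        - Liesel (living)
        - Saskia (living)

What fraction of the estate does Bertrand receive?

The entire 868,000 passes to the descendants.
That amount (868,000) is divided at the children's generation into 4 shares of 217,000. Ursula takes 217,000. The 3 shares of the deceased (Matthias, Joaquin, and Xiulan) are combined into a pool of 651,000.
That pool (651,000) is divided at the grandchildren's generation equally among Samir, Esperanza, Zephyr, Jovan, Bertrand, Liesel, and Saskia: 93,000 each.

Bertrand receives 3/28 of the estate.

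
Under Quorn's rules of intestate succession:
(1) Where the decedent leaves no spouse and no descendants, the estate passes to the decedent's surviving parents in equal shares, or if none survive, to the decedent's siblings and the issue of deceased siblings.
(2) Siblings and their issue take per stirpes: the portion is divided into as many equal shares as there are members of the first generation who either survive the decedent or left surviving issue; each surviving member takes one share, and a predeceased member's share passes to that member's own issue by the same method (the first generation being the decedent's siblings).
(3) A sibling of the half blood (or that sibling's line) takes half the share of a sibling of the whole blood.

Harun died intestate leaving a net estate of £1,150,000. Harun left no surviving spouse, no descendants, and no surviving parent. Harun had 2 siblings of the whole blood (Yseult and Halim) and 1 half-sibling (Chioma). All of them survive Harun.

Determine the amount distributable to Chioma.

The entire £1,150,000 passes to the siblings and their issue.
Counting each half-blood sibling's line as half a unit, there are 5/2 units in £1,150,000, so one unit is £460,000. Whole-blood lines (Yseult and Halim) take £460,000 each; half-blood lines (Chioma) take £230,000 each.

Chioma receives £230,000.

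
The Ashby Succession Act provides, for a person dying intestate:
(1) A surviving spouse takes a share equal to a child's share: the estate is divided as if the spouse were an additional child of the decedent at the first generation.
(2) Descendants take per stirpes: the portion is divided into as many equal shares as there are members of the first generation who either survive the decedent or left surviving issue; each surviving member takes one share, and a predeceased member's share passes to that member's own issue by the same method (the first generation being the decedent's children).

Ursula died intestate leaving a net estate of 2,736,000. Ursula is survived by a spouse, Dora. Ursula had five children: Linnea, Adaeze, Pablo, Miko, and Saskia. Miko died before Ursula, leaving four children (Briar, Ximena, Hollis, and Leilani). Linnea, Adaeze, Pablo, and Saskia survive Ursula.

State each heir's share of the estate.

Dora: 456,000; Linnea: 456,000; Adaeze: 456,000; Pablo: 456,000; Briar: 114,000; Ximena: 114,000; Hollis: 114,000; Leilani: 114,000; Saskia: 456,000

The spouse counts as an additional share at the children's level, so there are 6 primary shares of 456,000. Dora takes one such share (456,000).
The children's combined portion (2,280,000) is divided into 5 shares of 456,000: Linnea, Adaeze, Pablo, and Saskia each take 456,000; Miko's 456,000 share passes to Miko's issue.
Miko's share (456,000) is divided into 4 shares of 114,000: Briar, Ximena, Hollis, and Leilani each take 114,000.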